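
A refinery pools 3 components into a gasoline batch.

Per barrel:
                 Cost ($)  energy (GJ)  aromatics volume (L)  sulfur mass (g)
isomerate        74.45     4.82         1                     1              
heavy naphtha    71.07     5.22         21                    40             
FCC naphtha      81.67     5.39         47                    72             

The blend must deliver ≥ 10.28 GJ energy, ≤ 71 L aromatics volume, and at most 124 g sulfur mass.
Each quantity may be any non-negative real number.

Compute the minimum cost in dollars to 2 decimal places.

$139.96

Treat it as an LP. Let x1 = barrels of isomerate, x2 = barrels of heavy naphtha, x3 = barrels of FCC naphtha.
Minimise 74.45x1 + 71.07x2 + 81.67x3 subject to:
  4.82x1 + 5.22x2 + 5.39x3 ≥ 10.28   (energy)
  1x1 + 21x2 + 47x3 ≤ 71   (aromatics volume)
  1x1 + 40x2 + 72x3 ≤ 124   (sulfur mass)
  x1, x2, x3 ≥ 0.
The minimum-cost mix takes nothing from isomerate, FCC naphtha — only heavy naphtha. There the energy constraint is tight.
That vertex is x2 = 1.9693.
Total cost: 71.07·1.9693 = 139.9582.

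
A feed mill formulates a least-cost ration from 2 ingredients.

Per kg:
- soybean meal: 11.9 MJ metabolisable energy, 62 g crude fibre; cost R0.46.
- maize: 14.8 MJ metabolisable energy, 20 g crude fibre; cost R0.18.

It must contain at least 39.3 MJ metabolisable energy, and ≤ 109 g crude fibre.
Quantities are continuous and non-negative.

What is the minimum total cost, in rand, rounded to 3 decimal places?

Let x1 = kg of soybean meal, x2 = kg of maize.
Minimise 0.46x1 + 0.18x2 with:
  11.9x1 + 14.8x2 ≥ 39.3   (metabolisable energy)
  62x1 + 20x2 ≤ 109   (crude fibre)
  x1, x2 ≥ 0.
The cheapest feasible vertex uses only maize; soybean meal is not used. The metabolisable energy requirement is met with equality.
So maize = 2.655 kg.
Objective = 0.18·2.655 = 0.47790.

R0.478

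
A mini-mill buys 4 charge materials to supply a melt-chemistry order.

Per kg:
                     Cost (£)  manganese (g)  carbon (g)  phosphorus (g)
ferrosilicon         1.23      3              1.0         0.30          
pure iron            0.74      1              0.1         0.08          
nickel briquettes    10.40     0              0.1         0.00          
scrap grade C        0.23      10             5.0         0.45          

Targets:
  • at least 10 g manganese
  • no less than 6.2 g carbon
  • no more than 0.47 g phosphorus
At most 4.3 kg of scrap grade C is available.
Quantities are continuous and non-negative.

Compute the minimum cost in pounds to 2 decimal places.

Let x1 = kg of ferrosilicon, x2 = kg of pure iron, x3 = kg of nickel briquettes, x4 = kg of scrap grade C.
Minimise 1.23x1 + 0.74x2 + 10.4x3 + 0.23x4 s.t.:
  3x1 + 1x2 + 10x4 ≥ 10   (manganese)
  1x1 + 0.1x2 + 0.1x3 + 5x4 ≥ 6.2   (carbon)
  0.3x1 + 0.08x2 + 0.45x4 ≤ 0.47   (phosphorus)
  x4 ≤ 4.3
  x1, x2, x3, x4 ≥ 0.
The minimum-cost mix takes nothing from ferrosilicon, pure iron — only nickel briquettes, scrap grade C. Binding constraints: carbon and phosphorus.
Solving gives x3 = 9.778, x4 = 1.044.
Hence cost = 10.4·9.778 + 0.23·1.044 = £101.9313.

£101.93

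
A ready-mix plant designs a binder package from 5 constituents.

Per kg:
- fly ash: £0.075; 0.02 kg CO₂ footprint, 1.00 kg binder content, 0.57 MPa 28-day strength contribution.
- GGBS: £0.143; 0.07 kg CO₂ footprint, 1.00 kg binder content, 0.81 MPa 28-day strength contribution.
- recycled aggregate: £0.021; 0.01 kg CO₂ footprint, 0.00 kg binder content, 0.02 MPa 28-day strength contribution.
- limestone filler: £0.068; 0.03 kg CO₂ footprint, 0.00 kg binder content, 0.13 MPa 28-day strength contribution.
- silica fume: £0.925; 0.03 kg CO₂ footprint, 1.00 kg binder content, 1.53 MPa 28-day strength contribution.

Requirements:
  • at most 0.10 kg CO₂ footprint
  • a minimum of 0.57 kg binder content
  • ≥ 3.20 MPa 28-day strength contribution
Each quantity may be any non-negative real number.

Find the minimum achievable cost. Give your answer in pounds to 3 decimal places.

Let x1 = kg of fly ash, x2 = kg of GGBS, x3 = kg of recycled aggregate, x4 = kg of limestone filler, x5 = kg of silica fume.
Minimise 0.075x1 + 0.143x2 + 0.021x3 + 0.068x4 + 0.925x5 s.t.:
  0.02x1 + 0.07x2 + 0.01x3 + 0.03x4 + 0.03x5 ≤ 0.1   (CO₂ footprint)
  1x1 + 1x2 + 1x5 ≥ 0.57   (binder content)
  0.57x1 + 0.81x2 + 0.02x3 + 0.13x4 + 1.53x5 ≥ 3.2   (28-day strength contribution)
  x1, x2, x3, x4, x5 ≥ 0.
The cheapest feasible vertex uses only fly ash, silica fume; GGBS, recycled aggregate, limestone filler are not used. Binding constraints: CO₂ footprint and 28-day strength contribution.
That vertex is x1 = 4.222, x5 = 0.5185.
Cost = 0.075·4.222 + 0.925·0.5185 = 0.79626.

£0.796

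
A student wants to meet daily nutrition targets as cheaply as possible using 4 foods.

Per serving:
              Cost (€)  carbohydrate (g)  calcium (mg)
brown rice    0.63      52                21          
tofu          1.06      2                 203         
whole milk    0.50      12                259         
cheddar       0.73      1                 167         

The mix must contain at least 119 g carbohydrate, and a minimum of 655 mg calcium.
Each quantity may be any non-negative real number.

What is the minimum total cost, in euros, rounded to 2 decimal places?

Set it up as a linear program. Let x1 = servings of brown rice, x2 = servings of tofu, x3 = servings of whole milk, x4 = servings of cheddar.
Minimise 0.63x1 + 1.06x2 + 0.5x3 + 0.73x4 s.t.:
  52x1 + 2x2 + 12x3 + 1x4 ≥ 119   (carbohydrate)
  21x1 + 203x2 + 259x3 + 167x4 ≥ 655   (calcium)
  x1, x2, x3, x4 ≥ 0.
The minimum-cost mix takes nothing from tofu, cheddar — only brown rice, whole milk. The carbohydrate and calcium requirements are met with equality.
Solving gives x1 = 1.737, x3 = 2.388.
Objective = 0.63·1.737 + 0.5·2.388 = 2.2883.

€2.29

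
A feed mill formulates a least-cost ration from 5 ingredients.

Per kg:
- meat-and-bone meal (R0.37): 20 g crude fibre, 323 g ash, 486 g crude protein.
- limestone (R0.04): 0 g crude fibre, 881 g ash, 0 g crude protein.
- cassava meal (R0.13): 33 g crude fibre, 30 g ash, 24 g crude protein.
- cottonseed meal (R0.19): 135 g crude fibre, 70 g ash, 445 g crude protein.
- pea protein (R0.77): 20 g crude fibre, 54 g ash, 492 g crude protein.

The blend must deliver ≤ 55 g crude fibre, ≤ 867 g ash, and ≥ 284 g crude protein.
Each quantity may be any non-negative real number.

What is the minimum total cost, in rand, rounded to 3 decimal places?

Let x1 = kg of meat-and-bone meal, x2 = kg of limestone, x3 = kg of cassava meal, x4 = kg of cottonseed meal, x5 = kg of pea protein.
Minimise 0.37x1 + 0.04x2 + 0.13x3 + 0.19x4 + 0.77x5 s.t.:
  20x1 + 33x3 + 135x4 + 20x5 ≤ 55   (crude fibre)
  323x1 + 881x2 + 30x3 + 70x4 + 54x5 ≤ 867   (ash)
  486x1 + 24x3 + 445x4 + 492x5 ≥ 284   (crude protein)
  x1, x2, x3, x4, x5 ≥ 0.
The minimum-cost mix takes nothing from limestone, cassava meal, pea protein — only meat-and-bone meal, cottonseed meal. The crude fibre and crude protein requirements are met with equality.
That vertex is x1 = 0.2445, x4 = 0.3712.
Total cost: 0.37·0.2445 + 0.19·0.3712 = 0.16099.

R0.161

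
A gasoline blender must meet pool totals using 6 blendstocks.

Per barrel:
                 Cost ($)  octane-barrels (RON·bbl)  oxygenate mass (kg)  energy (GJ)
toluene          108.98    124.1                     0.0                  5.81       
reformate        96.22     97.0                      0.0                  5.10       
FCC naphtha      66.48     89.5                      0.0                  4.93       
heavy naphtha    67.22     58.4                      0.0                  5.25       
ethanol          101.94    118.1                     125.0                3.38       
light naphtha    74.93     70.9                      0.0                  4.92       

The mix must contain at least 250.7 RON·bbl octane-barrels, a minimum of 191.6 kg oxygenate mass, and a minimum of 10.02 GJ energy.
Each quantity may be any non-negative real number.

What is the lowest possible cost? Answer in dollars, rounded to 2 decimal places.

$219.75

Set it up as a linear program. Let x1 = barrels of toluene, x2 = barrels of reformate, x3 = barrels of FCC naphtha, x4 = barrels of heavy naphtha, x5 = barrels of ethanol, x6 = barrels of light naphtha.
Minimize 108.98x1 + 96.22x2 + 66.48x3 + 67.22x4 + 101.94x5 + 74.93x6 subject to:
  124.1x1 + 97x2 + 89.5x3 + 58.4x4 + 118.1x5 + 70.9x6 ≥ 250.7   (octane-barrels)
  125x5 ≥ 191.6   (oxygenate mass)
  5.81x1 + 5.1x2 + 4.93x3 + 5.25x4 + 3.38x5 + 4.92x6 ≥ 10.02   (energy)
  x1, x2, x3, x4, x5, x6 ≥ 0.
The optimal basis is {FCC naphtha, heavy naphtha, ethanol}; toluene, reformate, light naphtha drop out. There the octane-barrels, oxygenate mass, energy constraints are tight.
That vertex is x3 = 0.45721, x4 = 0.4924, x5 = 1.5328.
Cost = 66.48·0.45721 + 67.22·0.4924 + 101.94·1.5328 = 219.7481.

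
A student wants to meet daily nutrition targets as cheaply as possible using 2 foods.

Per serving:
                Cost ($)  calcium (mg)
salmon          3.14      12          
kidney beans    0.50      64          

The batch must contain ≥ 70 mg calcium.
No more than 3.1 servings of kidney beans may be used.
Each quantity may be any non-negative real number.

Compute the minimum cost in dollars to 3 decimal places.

$0.547

Set it up as a linear program. Let x1 = servings of salmon, x2 = servings of kidney beans.
Minimise 3.14x1 + 0.5x2 with:
  12x1 + 64x2 ≥ 70   (calcium)
  x2 ≤ 3.1
  x1, x2 ≥ 0.
The cheapest feasible vertex uses only kidney beans; salmon is not used. The calcium requirement is met with equality.
Solving gives x2 = 1.094.
Total cost: 0.5·1.094 = 0.54700.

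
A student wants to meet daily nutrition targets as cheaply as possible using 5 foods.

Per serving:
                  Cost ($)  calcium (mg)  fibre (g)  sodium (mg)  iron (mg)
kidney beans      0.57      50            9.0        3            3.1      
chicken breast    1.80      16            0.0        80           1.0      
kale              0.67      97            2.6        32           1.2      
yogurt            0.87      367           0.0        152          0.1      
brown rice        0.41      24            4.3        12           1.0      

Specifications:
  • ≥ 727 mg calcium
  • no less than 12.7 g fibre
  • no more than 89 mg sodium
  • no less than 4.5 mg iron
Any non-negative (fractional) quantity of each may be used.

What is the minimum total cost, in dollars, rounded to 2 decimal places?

$7.13

Set it up as a linear program. Let x1 = servings of kidney beans, x2 = servings of chicken breast, x3 = servings of kale, x4 = servings of yogurt, x5 = servings of brown rice.
Minimize 0.57x1 + 1.8x2 + 0.67x3 + 0.87x4 + 0.41x5 s.t.:
  50x1 + 16x2 + 97x3 + 367x4 + 24x5 ≥ 727   (calcium)
  9x1 + 2.6x3 + 4.3x5 ≥ 12.7   (fibre)
  3x1 + 80x2 + 32x3 + 152x4 + 12x5 ≤ 89   (sodium)
  3.1x1 + 1x2 + 1.2x3 + 0.1x4 + 1x5 ≥ 4.5   (iron)
  x1, x2, x3, x4, x5 ≥ 0.
The cheapest feasible vertex uses only kidney beans, yogurt; chicken breast, kale, brown rice are not used. Binding constraints: calcium and sodium.
Optimal quantities: kidney beans = 11.98 servings, yogurt = 0.3491 servings.
Hence cost = 0.57·11.98 + 0.87·0.3491 = $7.1323.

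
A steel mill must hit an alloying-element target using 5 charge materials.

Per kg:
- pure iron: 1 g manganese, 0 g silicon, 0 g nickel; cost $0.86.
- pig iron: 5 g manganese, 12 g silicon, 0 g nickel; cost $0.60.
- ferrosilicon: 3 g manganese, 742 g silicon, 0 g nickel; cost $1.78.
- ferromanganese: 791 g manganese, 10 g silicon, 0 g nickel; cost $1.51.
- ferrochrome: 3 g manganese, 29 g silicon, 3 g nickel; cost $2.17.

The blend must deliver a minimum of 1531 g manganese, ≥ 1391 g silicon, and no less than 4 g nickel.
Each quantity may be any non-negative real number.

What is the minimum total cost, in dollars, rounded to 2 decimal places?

This is a linear program. Let x1 = kg of pure iron, x2 = kg of pig iron, x3 = kg of ferrosilicon, x4 = kg of ferromanganese, x5 = kg of ferrochrome.
min 0.86x1 + 0.6x2 + 1.78x3 + 1.51x4 + 2.17x5 subject to:
  1x1 + 5x2 + 3x3 + 791x4 + 3x5 ≥ 1531   (manganese)
  12x2 + 742x3 + 10x4 + 29x5 ≥ 1391   (silicon)
  3x5 ≥ 4   (nickel)
  x1, x2, x3, x4, x5 ≥ 0.
The minimum-cost mix takes nothing from pure iron, pig iron — only ferrosilicon, ferromanganese, ferrochrome. Binding constraints: manganese, silicon, nickel.
So ferrosilicon = 1.797 kg, ferromanganese = 1.924 kg, ferrochrome = 1.333 kg.
Objective = 1.78·1.797 + 1.51·1.924 + 2.17·1.333 = 8.9965.

$9.00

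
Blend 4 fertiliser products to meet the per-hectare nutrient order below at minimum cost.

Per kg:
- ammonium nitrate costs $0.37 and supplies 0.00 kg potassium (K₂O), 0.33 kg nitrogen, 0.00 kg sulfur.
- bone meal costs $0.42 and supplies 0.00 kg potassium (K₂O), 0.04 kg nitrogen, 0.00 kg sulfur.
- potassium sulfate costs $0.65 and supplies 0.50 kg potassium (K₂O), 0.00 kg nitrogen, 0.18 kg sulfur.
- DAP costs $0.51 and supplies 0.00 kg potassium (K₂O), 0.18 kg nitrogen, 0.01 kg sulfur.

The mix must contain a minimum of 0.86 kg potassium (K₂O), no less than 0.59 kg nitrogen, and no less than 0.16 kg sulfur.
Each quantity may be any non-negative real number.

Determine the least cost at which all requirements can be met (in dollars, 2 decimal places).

This is a linear program. Let x1 = kg of ammonium nitrate, x2 = kg of bone meal, x3 = kg of potassium sulfate, x4 = kg of DAP.
Minimize 0.37x1 + 0.42x2 + 0.65x3 + 0.51x4 with:
  0.5x3 ≥ 0.86   (potassium (K₂O))
  0.33x1 + 0.04x2 + 0.18x4 ≥ 0.59   (nitrogen)
  0.18x3 + 0.01x4 ≥ 0.16   (sulfur)
  x1, x2, x3, x4 ≥ 0.
The cheapest feasible vertex uses only ammonium nitrate, potassium sulfate; bone meal, DAP are not used. Binding constraints: potassium (K₂O) and nitrogen.
So ammonium nitrate = 1.788 kg, potassium sulfate = 1.72 kg.
Cost = 0.37·1.788 + 0.65·1.72 = 1.7796.

$1.78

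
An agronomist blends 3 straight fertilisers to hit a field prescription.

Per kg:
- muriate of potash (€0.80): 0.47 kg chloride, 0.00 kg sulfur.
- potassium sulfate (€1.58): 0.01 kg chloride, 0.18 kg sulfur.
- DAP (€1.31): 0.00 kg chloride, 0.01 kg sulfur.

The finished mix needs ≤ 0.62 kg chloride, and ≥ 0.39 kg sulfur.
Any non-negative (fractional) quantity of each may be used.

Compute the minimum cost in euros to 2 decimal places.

Let x1 = kg of muriate of potash, x2 = kg of potassium sulfate, x3 = kg of DAP.
Minimise 0.8x1 + 1.58x2 + 1.31x3 subject to:
  0.47x1 + 0.01x2 ≤ 0.62   (chloride)
  0.18x2 + 0.01x3 ≥ 0.39   (sulfur)
  x1, x2, x3 ≥ 0.
The cheapest feasible vertex uses only potassium sulfate; muriate of potash, DAP are not used. There the sulfur constraint is tight.
So potassium sulfate = 2.167 kg.
Total cost: 1.58·2.167 = 3.4239.

€3.42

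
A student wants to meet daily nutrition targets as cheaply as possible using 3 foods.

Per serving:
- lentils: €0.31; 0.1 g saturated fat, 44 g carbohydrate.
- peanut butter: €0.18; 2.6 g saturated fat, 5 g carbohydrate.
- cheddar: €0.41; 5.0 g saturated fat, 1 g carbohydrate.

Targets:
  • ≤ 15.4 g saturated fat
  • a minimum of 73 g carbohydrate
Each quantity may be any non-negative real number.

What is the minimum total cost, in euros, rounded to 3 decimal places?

€0.514

Set it up as a linear program. Let x1 = servings of lentils, x2 = servings of peanut butter, x3 = servings of cheddar.
min 0.31x1 + 0.18x2 + 0.41x3 subject to:
  0.1x1 + 2.6x2 + 5x3 ≤ 15.4   (saturated fat)
  44x1 + 5x2 + 1x3 ≥ 73   (carbohydrate)
  x1, x2, x3 ≥ 0.
At the optimum only lentils is positive (peanut butter, cheddar = 0). The carbohydrate requirement is met with equality.
Optimal quantities: lentils = 1.659 servings.
Objective = 0.31·1.659 = 0.51429.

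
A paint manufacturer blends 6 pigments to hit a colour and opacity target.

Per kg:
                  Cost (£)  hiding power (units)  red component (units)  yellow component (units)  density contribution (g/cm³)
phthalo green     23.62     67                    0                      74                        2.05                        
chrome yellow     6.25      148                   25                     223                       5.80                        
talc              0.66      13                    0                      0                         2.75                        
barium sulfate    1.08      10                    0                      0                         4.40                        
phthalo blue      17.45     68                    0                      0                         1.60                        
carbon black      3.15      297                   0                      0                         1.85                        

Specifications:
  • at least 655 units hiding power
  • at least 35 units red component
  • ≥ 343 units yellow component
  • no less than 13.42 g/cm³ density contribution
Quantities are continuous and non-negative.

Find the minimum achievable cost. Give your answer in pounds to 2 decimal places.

Let x1 = kg of phthalo green, x2 = kg of chrome yellow, x3 = kg of talc, x4 = kg of barium sulfate, x5 = kg of phthalo blue, x6 = kg of carbon black.
min 23.62x1 + 6.25x2 + 0.66x3 + 1.08x4 + 17.45x5 + 3.15x6 with:
  67x1 + 148x2 + 13x3 + 10x4 + 68x5 + 297x6 ≥ 655   (hiding power)
  25x2 ≥ 35   (red component)
  74x1 + 223x2 ≥ 343   (yellow component)
  2.05x1 + 5.8x2 + 2.75x3 + 4.4x4 + 1.6x5 + 1.85x6 ≥ 13.42   (density contribution)
  x1, x2, x3, x4, x5, x6 ≥ 0.
At the optimum only chrome yellow, talc, carbon black are positive (phthalo green, barium sulfate, phthalo blue = 0). Binding constraints: hiding power, yellow component, density contribution.
So chrome yellow = 1.538 kg, talc = 0.6882 kg, carbon black = 1.409 kg.
Cost = 6.25·1.538 + 0.66·0.6882 + 3.15·1.409 = 14.5051.

£14.51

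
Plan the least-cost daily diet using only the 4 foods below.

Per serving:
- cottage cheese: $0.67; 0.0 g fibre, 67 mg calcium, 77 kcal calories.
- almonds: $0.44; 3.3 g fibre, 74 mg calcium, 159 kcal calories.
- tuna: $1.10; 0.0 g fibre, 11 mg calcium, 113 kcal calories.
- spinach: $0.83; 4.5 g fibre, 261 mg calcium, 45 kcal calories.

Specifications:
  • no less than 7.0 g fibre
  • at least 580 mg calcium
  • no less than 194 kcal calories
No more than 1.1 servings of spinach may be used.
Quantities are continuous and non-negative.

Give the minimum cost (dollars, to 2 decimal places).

Set it up as a linear program. Let x1 = servings of cottage cheese, x2 = servings of almonds, x3 = servings of tuna, x4 = servings of spinach.
min 0.67x1 + 0.44x2 + 1.1x3 + 0.83x4 subject to:
  3.3x2 + 4.5x4 ≥ 7   (fibre)
  67x1 + 74x2 + 11x3 + 261x4 ≥ 580   (calcium)
  77x1 + 159x2 + 113x3 + 45x4 ≥ 194   (calories)
  x4 ≤ 1.1
  x1, x2, x3, x4 ≥ 0.
The cheapest feasible vertex uses only almonds, spinach; cottage cheese, tuna are not used. Binding constraints: calcium and the spinach cap.
Solving gives x2 = 3.958, x4 = 1.1.
Objective = 0.44·3.958 + 0.83·1.1 = 2.6545.

$2.65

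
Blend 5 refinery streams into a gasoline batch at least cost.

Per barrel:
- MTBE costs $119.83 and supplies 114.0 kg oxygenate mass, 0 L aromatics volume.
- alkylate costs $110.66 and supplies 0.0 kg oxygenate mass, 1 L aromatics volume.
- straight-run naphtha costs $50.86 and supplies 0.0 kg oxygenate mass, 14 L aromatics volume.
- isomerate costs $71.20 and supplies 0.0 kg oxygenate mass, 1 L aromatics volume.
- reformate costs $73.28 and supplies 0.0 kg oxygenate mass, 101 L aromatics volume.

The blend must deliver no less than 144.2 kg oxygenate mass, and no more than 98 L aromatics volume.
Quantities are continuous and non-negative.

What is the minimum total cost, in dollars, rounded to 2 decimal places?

$151.57

Treat it as an LP. Let x1 = barrels of MTBE, x2 = barrels of alkylate, x3 = barrels of straight-run naphtha, x4 = barrels of isomerate, x5 = barrels of reformate.
Minimize 119.83x1 + 110.66x2 + 50.86x3 + 71.2x4 + 73.28x5 s.t.:
  114x1 ≥ 144.2   (oxygenate mass)
  1x2 + 14x3 + 1x4 + 101x5 ≤ 98   (aromatics volume)
  x1, x2, x3, x4, x5 ≥ 0.
At the optimum only MTBE is positive (alkylate, straight-run naphtha, isomerate, reformate = 0). There the oxygenate mass constraint is tight.
Optimal quantities: MTBE = 1.2649 barrels.
Cost = 119.83·1.2649 = 151.5730.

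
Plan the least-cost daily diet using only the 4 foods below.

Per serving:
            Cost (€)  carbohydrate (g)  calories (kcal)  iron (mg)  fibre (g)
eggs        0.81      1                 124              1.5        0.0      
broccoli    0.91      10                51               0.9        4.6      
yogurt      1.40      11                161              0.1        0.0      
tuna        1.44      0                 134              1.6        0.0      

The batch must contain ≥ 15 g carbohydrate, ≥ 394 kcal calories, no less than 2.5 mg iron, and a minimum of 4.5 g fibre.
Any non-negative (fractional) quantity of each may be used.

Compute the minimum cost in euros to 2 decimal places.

€3.23

This is a linear program. Let x1 = servings of eggs, x2 = servings of broccoli, x3 = servings of yogurt, x4 = servings of tuna.
Minimize 0.81x1 + 0.91x2 + 1.4x3 + 1.44x4 s.t.:
  1x1 + 10x2 + 11x3 ≥ 15   (carbohydrate)
  124x1 + 51x2 + 161x3 + 134x4 ≥ 394   (calories)
  1.5x1 + 0.9x2 + 0.1x3 + 1.6x4 ≥ 2.5   (iron)
  4.6x2 ≥ 4.5   (fibre)
  x1, x2, x3, x4 ≥ 0.
The cheapest feasible vertex uses only eggs, broccoli, yogurt; tuna is not used. Binding constraints: carbohydrate, calories, fibre.
Solving gives x1 = 2.448, x2 = 0.9783, x3 = 0.2517.
Hence cost = 0.81·2.448 + 0.91·0.9783 + 1.4·0.2517 = €3.2255.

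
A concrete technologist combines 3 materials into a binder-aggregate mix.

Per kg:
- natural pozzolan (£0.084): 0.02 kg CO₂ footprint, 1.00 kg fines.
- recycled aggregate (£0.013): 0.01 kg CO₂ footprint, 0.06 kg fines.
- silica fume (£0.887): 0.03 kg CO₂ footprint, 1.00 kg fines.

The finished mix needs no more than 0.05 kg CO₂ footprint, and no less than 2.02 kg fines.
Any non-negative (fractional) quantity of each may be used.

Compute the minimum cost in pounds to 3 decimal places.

£0.170

Let x1 = kg of natural pozzolan, x2 = kg of recycled aggregate, x3 = kg of silica fume.
min 0.084x1 + 0.013x2 + 0.887x3 s.t.:
  0.02x1 + 0.01x2 + 0.03x3 ≤ 0.05   (CO₂ footprint)
  1x1 + 0.06x2 + 1x3 ≥ 2.02   (fines)
  x1, x2, x3 ≥ 0.
The cheapest feasible vertex uses only natural pozzolan; recycled aggregate, silica fume are not used. The fines requirement is met with equality.
Optimal quantities: natural pozzolan = 2.02 kg.
Total cost: 0.084·2.02 = 0.16968.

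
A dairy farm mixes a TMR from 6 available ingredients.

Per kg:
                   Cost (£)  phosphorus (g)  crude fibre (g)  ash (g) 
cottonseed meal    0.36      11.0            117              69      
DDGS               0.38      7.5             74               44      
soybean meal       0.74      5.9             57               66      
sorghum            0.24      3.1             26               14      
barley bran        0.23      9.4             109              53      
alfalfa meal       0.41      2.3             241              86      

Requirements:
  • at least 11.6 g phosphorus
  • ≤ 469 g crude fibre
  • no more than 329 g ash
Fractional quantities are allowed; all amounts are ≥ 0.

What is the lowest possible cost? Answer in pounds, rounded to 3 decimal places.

Let x1 = kg of cottonseed meal, x2 = kg of DDGS, x3 = kg of soybean meal, x4 = kg of sorghum, x5 = kg of barley bran, x6 = kg of alfalfa meal.
Minimise 0.36x1 + 0.38x2 + 0.74x3 + 0.24x4 + 0.23x5 + 0.41x6 with:
  11x1 + 7.5x2 + 5.9x3 + 3.1x4 + 9.4x5 + 2.3x6 ≥ 11.6   (phosphorus)
  117x1 + 74x2 + 57x3 + 26x4 + 109x5 + 241x6 ≤ 469   (crude fibre)
  69x1 + 44x2 + 66x3 + 14x4 + 53x5 + 86x6 ≤ 329   (ash)
  x1, x2, x3, x4, x5, x6 ≥ 0.
The optimal basis is {barley bran}; cottonseed meal, DDGS, soybean meal, sorghum, alfalfa meal drop out. Binding constraint: phosphorus.
Optimal quantities: barley bran = 1.234 kg.
Objective = 0.23·1.234 = 0.28382.

£0.284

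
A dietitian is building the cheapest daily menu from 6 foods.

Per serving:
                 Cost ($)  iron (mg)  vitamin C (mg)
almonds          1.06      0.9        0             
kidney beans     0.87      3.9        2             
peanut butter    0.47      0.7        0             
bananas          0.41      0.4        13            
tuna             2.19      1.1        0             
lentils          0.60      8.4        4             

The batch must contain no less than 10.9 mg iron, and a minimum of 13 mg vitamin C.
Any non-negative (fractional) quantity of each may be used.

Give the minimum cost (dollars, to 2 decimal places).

$1.01

Let x1 = servings of almonds, x2 = servings of kidney beans, x3 = servings of peanut butter, x4 = servings of bananas, x5 = servings of tuna, x6 = servings of lentils.
Minimize 1.06x1 + 0.87x2 + 0.47x3 + 0.41x4 + 2.19x5 + 0.6x6 s.t.:
  0.9x1 + 3.9x2 + 0.7x3 + 0.4x4 + 1.1x5 + 8.4x6 ≥ 10.9   (iron)
  2x2 + 13x4 + 4x6 ≥ 13   (vitamin C)
  x1, x2, x3, x4, x5, x6 ≥ 0.
The minimum-cost mix takes nothing from almonds, kidney beans, peanut butter, tuna — only bananas, lentils. Binding constraints: iron and vitamin C.
That vertex is x4 = 0.6097, x6 = 1.269.
Objective = 0.41·0.6097 + 0.6·1.269 = 1.0114.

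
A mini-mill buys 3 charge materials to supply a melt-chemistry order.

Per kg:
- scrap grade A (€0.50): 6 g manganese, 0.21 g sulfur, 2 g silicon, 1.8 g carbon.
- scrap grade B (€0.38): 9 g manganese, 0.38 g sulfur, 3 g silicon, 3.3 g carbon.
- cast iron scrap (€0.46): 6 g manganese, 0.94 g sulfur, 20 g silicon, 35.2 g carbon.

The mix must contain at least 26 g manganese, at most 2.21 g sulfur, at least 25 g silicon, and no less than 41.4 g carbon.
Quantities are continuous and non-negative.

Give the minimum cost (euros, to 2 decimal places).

Let x1 = kg of scrap grade A, x2 = kg of scrap grade B, x3 = kg of cast iron scrap.
Minimize 0.5x1 + 0.38x2 + 0.46x3 with:
  6x1 + 9x2 + 6x3 ≥ 26   (manganese)
  0.21x1 + 0.38x2 + 0.94x3 ≤ 2.21   (sulfur)
  2x1 + 3x2 + 20x3 ≥ 25   (silicon)
  1.8x1 + 3.3x2 + 35.2x3 ≥ 41.4   (carbon)
  x1, x2, x3 ≥ 0.
The cheapest feasible vertex uses only scrap grade B, cast iron scrap; scrap grade A is not used. There the manganese and carbon constraints are tight.
That vertex is x2 = 2.245, x3 = 0.9657.
Objective = 0.38·2.245 + 0.46·0.9657 = 1.2973.

€1.30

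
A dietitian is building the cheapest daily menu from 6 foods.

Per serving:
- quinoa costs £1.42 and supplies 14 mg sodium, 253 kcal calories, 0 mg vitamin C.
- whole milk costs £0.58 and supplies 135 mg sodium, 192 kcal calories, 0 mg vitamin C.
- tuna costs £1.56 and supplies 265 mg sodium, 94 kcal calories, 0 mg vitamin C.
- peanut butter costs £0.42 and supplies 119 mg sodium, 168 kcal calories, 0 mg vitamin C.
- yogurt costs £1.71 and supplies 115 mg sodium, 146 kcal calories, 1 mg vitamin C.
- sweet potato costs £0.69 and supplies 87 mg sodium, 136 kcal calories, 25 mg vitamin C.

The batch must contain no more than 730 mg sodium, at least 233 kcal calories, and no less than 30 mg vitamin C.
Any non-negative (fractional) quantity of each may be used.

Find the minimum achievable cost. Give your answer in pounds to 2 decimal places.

£1.00

Treat it as an LP. Let x1 = servings of quinoa, x2 = servings of whole milk, x3 = servings of tuna, x4 = servings of peanut butter, x5 = servings of yogurt, x6 = servings of sweet potato.
Minimise 1.42x1 + 0.58x2 + 1.56x3 + 0.42x4 + 1.71x5 + 0.69x6 s.t.:
  14x1 + 135x2 + 265x3 + 119x4 + 115x5 + 87x6 ≤ 730   (sodium)
  253x1 + 192x2 + 94x3 + 168x4 + 146x5 + 136x6 ≥ 233   (calories)
  1x5 + 25x6 ≥ 30   (vitamin C)
  x1, x2, x3, x4, x5, x6 ≥ 0.
At the optimum only peanut butter, sweet potato are positive (quinoa, whole milk, tuna, yogurt = 0). Binding constraints: calories and vitamin C.
That vertex is x4 = 0.4155, x6 = 1.2.
Cost = 0.42·0.4155 + 0.69·1.2 = 1.0025.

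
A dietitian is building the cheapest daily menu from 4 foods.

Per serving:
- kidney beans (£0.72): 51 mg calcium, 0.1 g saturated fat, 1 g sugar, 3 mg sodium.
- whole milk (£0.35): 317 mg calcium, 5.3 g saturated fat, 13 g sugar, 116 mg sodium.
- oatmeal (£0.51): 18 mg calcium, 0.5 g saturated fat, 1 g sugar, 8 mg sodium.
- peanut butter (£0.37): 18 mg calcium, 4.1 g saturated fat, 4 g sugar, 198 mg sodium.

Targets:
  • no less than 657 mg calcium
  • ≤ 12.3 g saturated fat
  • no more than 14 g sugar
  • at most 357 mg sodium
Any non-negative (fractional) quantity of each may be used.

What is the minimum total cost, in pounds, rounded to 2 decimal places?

£8.60

Let x1 = servings of kidney beans, x2 = servings of whole milk, x3 = servings of oatmeal, x4 = servings of peanut butter.
min 0.72x1 + 0.35x2 + 0.51x3 + 0.37x4 subject to:
  51x1 + 317x2 + 18x3 + 18x4 ≥ 657   (calcium)
  0.1x1 + 5.3x2 + 0.5x3 + 4.1x4 ≤ 12.3   (saturated fat)
  1x1 + 13x2 + 1x3 + 4x4 ≤ 14   (sugar)
  3x1 + 116x2 + 8x3 + 198x4 ≤ 357   (sodium)
  x1, x2, x3, x4 ≥ 0.
The cheapest feasible vertex uses only kidney beans, whole milk; oatmeal, peanut butter are not used. The calcium and sugar requirements are met with equality.
Solving gives x1 = 11.86, x2 = 0.1647.
Hence cost = 0.72·11.86 + 0.35·0.1647 = £8.5968.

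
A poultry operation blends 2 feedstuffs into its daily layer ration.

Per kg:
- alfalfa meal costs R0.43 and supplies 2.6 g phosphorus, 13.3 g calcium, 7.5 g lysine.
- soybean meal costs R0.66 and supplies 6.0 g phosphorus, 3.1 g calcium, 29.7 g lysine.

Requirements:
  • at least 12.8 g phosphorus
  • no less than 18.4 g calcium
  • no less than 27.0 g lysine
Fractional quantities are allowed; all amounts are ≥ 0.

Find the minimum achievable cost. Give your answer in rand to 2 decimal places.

R1.55

Treat it as an LP. Let x1 = kg of alfalfa meal, x2 = kg of soybean meal.
min 0.43x1 + 0.66x2 s.t.:
  2.6x1 + 6x2 ≥ 12.8   (phosphorus)
  13.3x1 + 3.1x2 ≥ 18.4   (calcium)
  7.5x1 + 29.7x2 ≥ 27   (lysine)
  x1, x2 ≥ 0.
Both inputs are positive at the optimum. There the phosphorus and calcium constraints are tight.
Solving gives x1 = 0.9858, x2 = 1.706.
Objective = 0.43·0.9858 + 0.66·1.706 = 1.5499.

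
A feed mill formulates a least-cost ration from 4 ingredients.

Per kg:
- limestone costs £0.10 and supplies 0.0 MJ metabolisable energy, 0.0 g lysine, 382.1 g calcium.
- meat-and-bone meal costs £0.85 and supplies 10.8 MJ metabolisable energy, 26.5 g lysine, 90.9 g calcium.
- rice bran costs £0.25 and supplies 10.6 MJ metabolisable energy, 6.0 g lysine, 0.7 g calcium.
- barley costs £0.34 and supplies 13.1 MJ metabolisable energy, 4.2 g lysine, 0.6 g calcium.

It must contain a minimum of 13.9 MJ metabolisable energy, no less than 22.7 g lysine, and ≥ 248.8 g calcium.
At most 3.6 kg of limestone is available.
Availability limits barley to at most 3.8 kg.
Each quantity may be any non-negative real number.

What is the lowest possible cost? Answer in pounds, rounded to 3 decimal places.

Treat it as an LP. Let x1 = kg of limestone, x2 = kg of meat-and-bone meal, x3 = kg of rice bran, x4 = kg of barley.
min 0.1x1 + 0.85x2 + 0.25x3 + 0.34x4 with:
  10.8x2 + 10.6x3 + 13.1x4 ≥ 13.9   (metabolisable energy)
  26.5x2 + 6x3 + 4.2x4 ≥ 22.7   (lysine)
  382.1x1 + 90.9x2 + 0.7x3 + 0.6x4 ≥ 248.8   (calcium)
  x1 ≤ 3.6
  x4 ≤ 3.8
  x1, x2, x3, x4 ≥ 0.
At the optimum only limestone, meat-and-bone meal, rice bran are positive (barley = 0). The metabolisable energy, lysine, calcium requirements are met with equality.
That vertex is x1 = 0.477, x2 = 0.7275, x3 = 0.5701.
Objective = 0.1·0.477 + 0.85·0.7275 + 0.25·0.5701 = 0.80860.

£0.809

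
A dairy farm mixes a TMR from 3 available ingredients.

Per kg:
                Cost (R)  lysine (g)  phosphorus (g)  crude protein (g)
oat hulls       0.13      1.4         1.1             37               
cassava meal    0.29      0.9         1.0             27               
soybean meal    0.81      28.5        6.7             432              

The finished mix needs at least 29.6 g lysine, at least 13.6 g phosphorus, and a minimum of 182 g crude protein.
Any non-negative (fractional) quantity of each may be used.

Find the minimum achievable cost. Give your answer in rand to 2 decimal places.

This is a linear program. Let x1 = kg of oat hulls, x2 = kg of cassava meal, x3 = kg of soybean meal.
Minimize 0.13x1 + 0.29x2 + 0.81x3 subject to:
  1.4x1 + 0.9x2 + 28.5x3 ≥ 29.6   (lysine)
  1.1x1 + 1x2 + 6.7x3 ≥ 13.6   (phosphorus)
  37x1 + 27x2 + 432x3 ≥ 182   (crude protein)
  x1, x2, x3 ≥ 0.
The optimal basis is {oat hulls, soybean meal}; cassava meal drops out. The lysine and phosphorus requirements are met with equality.
Optimal quantities: oat hulls = 8.615 kg, soybean meal = 0.6154 kg.
Objective = 0.13·8.615 + 0.81·0.6154 = 1.6184.

R1.62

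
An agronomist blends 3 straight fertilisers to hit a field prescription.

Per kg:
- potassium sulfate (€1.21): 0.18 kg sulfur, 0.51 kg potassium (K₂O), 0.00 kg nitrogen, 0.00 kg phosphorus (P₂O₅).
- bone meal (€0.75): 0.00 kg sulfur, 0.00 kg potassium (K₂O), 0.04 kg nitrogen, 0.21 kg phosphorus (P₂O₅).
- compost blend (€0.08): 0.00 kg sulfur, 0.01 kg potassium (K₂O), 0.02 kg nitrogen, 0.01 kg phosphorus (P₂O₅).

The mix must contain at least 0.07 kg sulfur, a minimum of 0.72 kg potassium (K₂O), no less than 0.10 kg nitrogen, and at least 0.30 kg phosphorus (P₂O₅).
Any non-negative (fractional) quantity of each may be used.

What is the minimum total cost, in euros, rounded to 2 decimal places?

€2.83

Treat it as an LP. Let x1 = kg of potassium sulfate, x2 = kg of bone meal, x3 = kg of compost blend.
min 1.21x1 + 0.75x2 + 0.08x3 with:
  0.18x1 ≥ 0.07   (sulfur)
  0.51x1 + 0.01x3 ≥ 0.72   (potassium (K₂O))
  0.04x2 + 0.02x3 ≥ 0.1   (nitrogen)
  0.21x2 + 0.01x3 ≥ 0.3   (phosphorus (P₂O₅))
  x1, x2, x3 ≥ 0.
All 3 inputs are positive at the optimum. The potassium (K₂O), nitrogen, phosphorus (P₂O₅) requirements are met with equality.
Optimal quantities: potassium sulfate = 1.365 kg, bone meal = 1.316 kg, compost blend = 2.368 kg.
Cost = 1.21·1.365 + 0.75·1.316 + 0.08·2.368 = 2.8281.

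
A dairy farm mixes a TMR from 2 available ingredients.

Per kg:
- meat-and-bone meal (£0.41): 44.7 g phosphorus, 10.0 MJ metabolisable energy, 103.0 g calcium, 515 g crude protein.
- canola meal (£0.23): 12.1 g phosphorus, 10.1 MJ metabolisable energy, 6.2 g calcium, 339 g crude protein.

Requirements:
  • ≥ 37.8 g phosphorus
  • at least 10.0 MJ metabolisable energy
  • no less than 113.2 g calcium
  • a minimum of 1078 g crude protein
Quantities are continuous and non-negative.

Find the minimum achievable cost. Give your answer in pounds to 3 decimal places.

Treat it as an LP. Let x1 = kg of meat-and-bone meal, x2 = kg of canola meal.
min 0.41x1 + 0.23x2 subject to:
  44.7x1 + 12.1x2 ≥ 37.8   (phosphorus)
  10x1 + 10.1x2 ≥ 10   (metabolisable energy)
  103x1 + 6.2x2 ≥ 113.2   (calcium)
  515x1 + 339x2 ≥ 1078   (crude protein)
  x1, x2 ≥ 0.
Both inputs are positive at the optimum. The calcium and crude protein requirements are met with equality.
Optimal quantities: meat-and-bone meal = 0.999 kg, canola meal = 1.662 kg.
Objective = 0.41·0.999 + 0.23·1.662 = 0.79185.

£0.792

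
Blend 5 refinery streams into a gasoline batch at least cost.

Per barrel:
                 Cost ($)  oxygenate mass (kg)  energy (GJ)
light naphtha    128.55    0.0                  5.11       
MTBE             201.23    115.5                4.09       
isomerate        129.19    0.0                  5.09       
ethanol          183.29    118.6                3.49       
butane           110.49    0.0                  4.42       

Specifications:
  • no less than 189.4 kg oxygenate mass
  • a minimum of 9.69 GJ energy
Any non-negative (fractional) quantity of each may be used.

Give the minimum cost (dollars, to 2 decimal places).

Set it up as a linear program. Let x1 = barrels of light naphtha, x2 = barrels of MTBE, x3 = barrels of isomerate, x4 = barrels of ethanol, x5 = barrels of butane.
min 128.55x1 + 201.23x2 + 129.19x3 + 183.29x4 + 110.49x5 subject to:
  115.5x2 + 118.6x4 ≥ 189.4   (oxygenate mass)
  5.11x1 + 4.09x2 + 5.09x3 + 3.49x4 + 4.42x5 ≥ 9.69   (energy)
  x1, x2, x3, x4, x5 ≥ 0.
The minimum-cost mix takes nothing from light naphtha, MTBE, isomerate — only ethanol, butane. Binding constraints: oxygenate mass and energy.
Solving gives x4 = 1.59696, x5 = 0.931356.
Total cost: 183.29·1.59696 + 110.49·0.931356 = 395.6123.

$395.61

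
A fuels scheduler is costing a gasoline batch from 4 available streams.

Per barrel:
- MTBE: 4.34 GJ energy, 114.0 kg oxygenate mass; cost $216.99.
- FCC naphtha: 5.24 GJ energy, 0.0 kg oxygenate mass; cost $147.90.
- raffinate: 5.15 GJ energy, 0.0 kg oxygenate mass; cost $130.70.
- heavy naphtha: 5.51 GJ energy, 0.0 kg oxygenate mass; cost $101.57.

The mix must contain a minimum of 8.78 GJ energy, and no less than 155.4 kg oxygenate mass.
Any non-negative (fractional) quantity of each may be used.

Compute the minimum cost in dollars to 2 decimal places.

$348.58

Let x1 = barrels of MTBE, x2 = barrels of FCC naphtha, x3 = barrels of raffinate, x4 = barrels of heavy naphtha.
Minimise 216.99x1 + 147.9x2 + 130.7x3 + 101.57x4 s.t.:
  4.34x1 + 5.24x2 + 5.15x3 + 5.51x4 ≥ 8.78   (energy)
  114x1 ≥ 155.4   (oxygenate mass)
  x1, x2, x3, x4 ≥ 0.
The optimal basis is {MTBE, heavy naphtha}; FCC naphtha, raffinate drop out. Binding constraints: energy and oxygenate mass.
So MTBE = 1.36316 barrels, heavy naphtha = 0.519763 barrels.
Total cost: 216.99·1.36316 + 101.57·0.519763 = 348.5844.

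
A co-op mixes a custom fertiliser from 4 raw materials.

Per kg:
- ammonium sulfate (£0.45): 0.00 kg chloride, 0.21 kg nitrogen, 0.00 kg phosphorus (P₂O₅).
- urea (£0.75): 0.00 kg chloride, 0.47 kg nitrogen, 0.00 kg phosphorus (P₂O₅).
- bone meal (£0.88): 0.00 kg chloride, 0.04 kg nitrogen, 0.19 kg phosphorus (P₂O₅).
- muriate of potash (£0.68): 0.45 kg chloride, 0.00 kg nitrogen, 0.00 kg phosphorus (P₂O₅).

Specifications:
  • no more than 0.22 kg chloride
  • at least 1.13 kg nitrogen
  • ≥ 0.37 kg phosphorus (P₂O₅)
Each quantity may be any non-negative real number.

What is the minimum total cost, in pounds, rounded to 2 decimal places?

£3.39

Treat it as an LP. Let x1 = kg of ammonium sulfate, x2 = kg of urea, x3 = kg of bone meal, x4 = kg of muriate of potash.
min 0.45x1 + 0.75x2 + 0.88x3 + 0.68x4 subject to:
  0.45x4 ≤ 0.22   (chloride)
  0.21x1 + 0.47x2 + 0.04x3 ≥ 1.13   (nitrogen)
  0.19x3 ≥ 0.37   (phosphorus (P₂O₅))
  x1, x2, x3, x4 ≥ 0.
At the optimum only urea, bone meal are positive (ammonium sulfate, muriate of potash = 0). Binding constraints: nitrogen and phosphorus (P₂O₅).
Solving gives x2 = 2.239, x3 = 1.947.
Objective = 0.75·2.239 + 0.88·1.947 = 3.3926.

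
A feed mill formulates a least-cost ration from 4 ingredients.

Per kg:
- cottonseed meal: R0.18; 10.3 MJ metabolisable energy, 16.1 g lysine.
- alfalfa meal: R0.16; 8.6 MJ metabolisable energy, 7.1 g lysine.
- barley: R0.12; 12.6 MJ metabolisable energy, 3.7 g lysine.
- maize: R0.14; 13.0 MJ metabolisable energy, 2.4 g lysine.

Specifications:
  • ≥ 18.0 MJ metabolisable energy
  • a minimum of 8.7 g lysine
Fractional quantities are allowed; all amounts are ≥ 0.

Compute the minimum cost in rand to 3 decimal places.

R0.193

Let x1 = kg of cottonseed meal, x2 = kg of alfalfa meal, x3 = kg of barley, x4 = kg of maize.
Minimize 0.18x1 + 0.16x2 + 0.12x3 + 0.14x4 subject to:
  10.3x1 + 8.6x2 + 12.6x3 + 13x4 ≥ 18   (metabolisable energy)
  16.1x1 + 7.1x2 + 3.7x3 + 2.4x4 ≥ 8.7   (lysine)
  x1, x2, x3, x4 ≥ 0.
The minimum-cost mix takes nothing from alfalfa meal, maize — only cottonseed meal, barley. Binding constraints: metabolisable energy and lysine.
Solving gives x1 = 0.2611, x3 = 1.215.
Objective = 0.18·0.2611 + 0.12·1.215 = 0.19280.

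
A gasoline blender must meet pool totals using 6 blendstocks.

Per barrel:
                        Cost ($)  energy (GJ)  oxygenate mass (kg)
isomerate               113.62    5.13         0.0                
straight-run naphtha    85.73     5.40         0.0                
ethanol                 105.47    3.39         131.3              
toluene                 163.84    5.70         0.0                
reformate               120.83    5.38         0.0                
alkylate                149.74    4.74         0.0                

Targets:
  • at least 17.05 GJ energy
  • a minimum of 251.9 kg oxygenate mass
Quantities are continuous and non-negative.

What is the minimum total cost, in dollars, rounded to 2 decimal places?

$369.78

Let x1 = barrels of isomerate, x2 = barrels of straight-run naphtha, x3 = barrels of ethanol, x4 = barrels of toluene, x5 = barrels of reformate, x6 = barrels of alkylate.
min 113.62x1 + 85.73x2 + 105.47x3 + 163.84x4 + 120.83x5 + 149.74x6 with:
  5.13x1 + 5.4x2 + 3.39x3 + 5.7x4 + 5.38x5 + 4.74x6 ≥ 17.05   (energy)
  131.3x3 ≥ 251.9   (oxygenate mass)
  x1, x2, x3, x4, x5, x6 ≥ 0.
At the optimum only straight-run naphtha, ethanol are positive (isomerate, toluene, reformate, alkylate = 0). Binding constraints: energy and oxygenate mass.
Optimal quantities: straight-run naphtha = 1.95301 barrels, ethanol = 1.91851 barrels.
Cost = 85.73·1.95301 + 105.47·1.91851 = 369.7768.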